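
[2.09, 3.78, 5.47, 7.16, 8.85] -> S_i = 2.09 + 1.69*i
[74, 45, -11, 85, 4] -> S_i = Random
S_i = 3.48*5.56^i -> [3.48, 19.35, 107.58, 598.14, 3325.66]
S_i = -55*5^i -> [-55, -275, -1375, -6875, -34375]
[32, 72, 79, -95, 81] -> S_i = Random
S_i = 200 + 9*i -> [200, 209, 218, 227, 236]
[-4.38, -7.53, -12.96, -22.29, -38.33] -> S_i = -4.38*1.72^i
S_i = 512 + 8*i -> [512, 520, 528, 536, 544]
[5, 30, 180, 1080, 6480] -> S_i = 5*6^i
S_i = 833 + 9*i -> [833, 842, 851, 860, 869]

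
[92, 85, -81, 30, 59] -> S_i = Random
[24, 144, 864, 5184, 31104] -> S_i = 24*6^i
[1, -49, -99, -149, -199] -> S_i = 1 + -50*i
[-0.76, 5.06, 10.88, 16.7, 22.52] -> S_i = -0.76 + 5.82*i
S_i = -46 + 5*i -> [-46, -41, -36, -31, -26]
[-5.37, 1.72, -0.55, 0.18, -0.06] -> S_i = -5.37*(-0.32)^i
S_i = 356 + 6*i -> [356, 362, 368, 374, 380]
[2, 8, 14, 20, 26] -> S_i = 2 + 6*i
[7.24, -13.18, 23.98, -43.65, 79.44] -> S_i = 7.24*(-1.82)^i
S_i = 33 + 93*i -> [33, 126, 219, 312, 405]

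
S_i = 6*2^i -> [6, 12, 24, 48, 96]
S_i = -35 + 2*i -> [-35, -33, -31, -29, -27]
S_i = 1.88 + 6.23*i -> [1.88, 8.11, 14.34, 20.57, 26.8]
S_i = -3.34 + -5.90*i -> [-3.34, -9.24, -15.14, -21.04, -26.94]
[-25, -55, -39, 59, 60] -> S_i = Random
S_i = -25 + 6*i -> [-25, -19, -13, -7, -1]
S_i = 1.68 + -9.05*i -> [1.68, -7.37, -16.42, -25.47, -34.52]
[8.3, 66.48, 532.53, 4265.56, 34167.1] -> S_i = 8.30*8.01^i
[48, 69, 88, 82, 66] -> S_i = Random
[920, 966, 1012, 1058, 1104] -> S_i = 920 + 46*i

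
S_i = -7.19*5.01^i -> [-7.19, -36.02, -180.47, -904.15, -4529.81]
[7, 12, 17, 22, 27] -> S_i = 7 + 5*i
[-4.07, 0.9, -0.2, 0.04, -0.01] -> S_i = -4.07*(-0.22)^i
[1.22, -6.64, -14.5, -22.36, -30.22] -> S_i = 1.22 + -7.86*i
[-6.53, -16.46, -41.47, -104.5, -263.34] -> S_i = -6.53*2.52^i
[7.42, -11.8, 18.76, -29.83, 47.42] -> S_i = 7.42*(-1.59)^i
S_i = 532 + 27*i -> [532, 559, 586, 613, 640]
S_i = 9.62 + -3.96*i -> [9.62, 5.66, 1.7, -2.26, -6.22]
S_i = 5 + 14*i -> [5, 19, 33, 47, 61]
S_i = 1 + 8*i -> [1, 9, 17, 25, 33]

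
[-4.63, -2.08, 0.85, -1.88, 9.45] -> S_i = Random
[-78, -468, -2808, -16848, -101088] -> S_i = -78*6^i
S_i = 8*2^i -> [8, 16, 32, 64, 128]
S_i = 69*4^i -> [69, 276, 1104, 4416, 17664]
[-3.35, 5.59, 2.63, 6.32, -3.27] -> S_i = Random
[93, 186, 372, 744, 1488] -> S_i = 93*2^i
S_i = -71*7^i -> [-71, -497, -3479, -24353, -170471]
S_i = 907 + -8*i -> [907, 899, 891, 883, 875]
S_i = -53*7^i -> [-53, -371, -2597, -18179, -127253]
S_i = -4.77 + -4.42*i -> [-4.77, -9.19, -13.61, -18.03, -22.45]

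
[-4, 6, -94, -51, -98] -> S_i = Random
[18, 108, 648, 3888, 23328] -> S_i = 18*6^i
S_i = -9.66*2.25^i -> [-9.66, -21.74, -48.9, -110.03, -247.58]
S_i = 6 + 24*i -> [6, 30, 54, 78, 102]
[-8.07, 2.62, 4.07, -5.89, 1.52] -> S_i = Random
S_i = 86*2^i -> [86, 172, 344, 688, 1376]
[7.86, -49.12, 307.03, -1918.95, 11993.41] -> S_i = 7.86*(-6.25)^i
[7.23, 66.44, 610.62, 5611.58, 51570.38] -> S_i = 7.23*9.19^i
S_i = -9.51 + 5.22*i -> [-9.51, -4.29, 0.93, 6.15, 11.37]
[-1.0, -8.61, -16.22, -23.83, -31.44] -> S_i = -1.00 + -7.61*i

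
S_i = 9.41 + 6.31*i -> [9.41, 15.72, 22.03, 28.34, 34.65]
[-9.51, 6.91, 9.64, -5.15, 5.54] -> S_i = Random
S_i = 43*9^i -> [43, 387, 3483, 31347, 282123]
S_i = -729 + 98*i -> [-729, -631, -533, -435, -337]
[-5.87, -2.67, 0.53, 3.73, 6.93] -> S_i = -5.87 + 3.20*i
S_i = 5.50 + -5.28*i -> [5.5, 0.22, -5.06, -10.34, -15.62]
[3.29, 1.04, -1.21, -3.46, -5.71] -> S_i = 3.29 + -2.25*i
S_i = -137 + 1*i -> [-137, -136, -135, -134, -133]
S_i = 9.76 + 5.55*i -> [9.76, 15.31, 20.86, 26.41, 31.96]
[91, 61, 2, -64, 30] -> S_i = Random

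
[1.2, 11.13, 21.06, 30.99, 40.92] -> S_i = 1.20 + 9.93*i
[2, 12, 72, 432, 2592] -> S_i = 2*6^i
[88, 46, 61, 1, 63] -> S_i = Random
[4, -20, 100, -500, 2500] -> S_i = 4*-5^i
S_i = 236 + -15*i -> [236, 221, 206, 191, 176]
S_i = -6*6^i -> [-6, -36, -216, -1296, -7776]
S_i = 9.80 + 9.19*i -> [9.8, 18.99, 28.18, 37.37, 46.56]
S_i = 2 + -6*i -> [2, -4, -10, -16, -22]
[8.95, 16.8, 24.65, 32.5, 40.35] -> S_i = 8.95 + 7.85*i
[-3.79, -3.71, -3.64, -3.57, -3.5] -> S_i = -3.79*0.98^i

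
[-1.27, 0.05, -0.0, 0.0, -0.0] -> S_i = -1.27*(-0.04)^i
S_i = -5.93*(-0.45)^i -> [-5.93, 2.67, -1.2, 0.54, -0.24]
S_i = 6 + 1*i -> [6, 7, 8, 9, 10]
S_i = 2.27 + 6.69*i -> [2.27, 8.96, 15.65, 22.34, 29.03]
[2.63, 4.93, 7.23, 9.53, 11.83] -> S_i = 2.63 + 2.30*i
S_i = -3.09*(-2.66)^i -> [-3.09, 8.22, -21.86, 58.16, -154.7]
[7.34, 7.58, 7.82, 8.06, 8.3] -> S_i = 7.34 + 0.24*i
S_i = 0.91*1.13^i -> [0.91, 1.03, 1.16, 1.31, 1.48]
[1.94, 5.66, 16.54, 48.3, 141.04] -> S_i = 1.94*2.92^i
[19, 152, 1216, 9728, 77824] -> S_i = 19*8^i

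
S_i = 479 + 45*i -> [479, 524, 569, 614, 659]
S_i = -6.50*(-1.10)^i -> [-6.5, 7.15, -7.87, 8.65, -9.52]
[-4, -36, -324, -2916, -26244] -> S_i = -4*9^i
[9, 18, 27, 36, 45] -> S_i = 9 + 9*i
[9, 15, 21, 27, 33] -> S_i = 9 + 6*i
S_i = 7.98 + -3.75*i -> [7.98, 4.23, 0.48, -3.27, -7.02]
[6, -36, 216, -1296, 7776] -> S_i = 6*-6^i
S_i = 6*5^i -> [6, 30, 150, 750, 3750]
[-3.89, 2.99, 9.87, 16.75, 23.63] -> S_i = -3.89 + 6.88*i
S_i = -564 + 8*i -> [-564, -556, -548, -540, -532]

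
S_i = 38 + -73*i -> [38, -35, -108, -181, -254]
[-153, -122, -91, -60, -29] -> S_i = -153 + 31*i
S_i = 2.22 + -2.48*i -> [2.22, -0.26, -2.74, -5.22, -7.7]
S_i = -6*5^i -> [-6, -30, -150, -750, -3750]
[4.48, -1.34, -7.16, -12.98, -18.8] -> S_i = 4.48 + -5.82*i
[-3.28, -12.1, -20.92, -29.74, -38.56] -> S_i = -3.28 + -8.82*i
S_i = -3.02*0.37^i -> [-3.02, -1.12, -0.41, -0.15, -0.06]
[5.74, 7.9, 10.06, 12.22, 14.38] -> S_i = 5.74 + 2.16*i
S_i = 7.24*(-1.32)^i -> [7.24, -9.56, 12.61, -16.65, 21.98]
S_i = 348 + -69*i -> [348, 279, 210, 141, 72]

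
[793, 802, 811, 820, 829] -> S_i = 793 + 9*i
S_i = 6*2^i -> [6, 12, 24, 48, 96]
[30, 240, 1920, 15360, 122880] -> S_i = 30*8^i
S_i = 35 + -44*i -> [35, -9, -53, -97, -141]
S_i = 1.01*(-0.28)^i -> [1.01, -0.28, 0.08, -0.02, 0.01]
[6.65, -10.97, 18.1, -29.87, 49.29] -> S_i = 6.65*(-1.65)^i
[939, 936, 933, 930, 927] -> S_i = 939 + -3*i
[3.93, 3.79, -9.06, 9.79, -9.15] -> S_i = Random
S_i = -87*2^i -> [-87, -174, -348, -696, -1392]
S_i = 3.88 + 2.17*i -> [3.88, 6.05, 8.22, 10.39, 12.56]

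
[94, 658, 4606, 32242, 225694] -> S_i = 94*7^i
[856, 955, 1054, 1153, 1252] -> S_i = 856 + 99*i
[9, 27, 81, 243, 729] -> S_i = 9*3^i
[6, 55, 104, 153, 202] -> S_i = 6 + 49*i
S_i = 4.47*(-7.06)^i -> [4.47, -31.56, 222.8, -1572.97, 11105.2]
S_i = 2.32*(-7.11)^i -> [2.32, -16.5, 117.28, -833.87, 5928.79]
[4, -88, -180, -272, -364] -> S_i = 4 + -92*i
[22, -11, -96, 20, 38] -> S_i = Random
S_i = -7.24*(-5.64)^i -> [-7.24, 40.83, -230.3, 1298.9, -7325.8]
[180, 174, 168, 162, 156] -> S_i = 180 + -6*i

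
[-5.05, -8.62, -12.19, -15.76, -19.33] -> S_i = -5.05 + -3.57*i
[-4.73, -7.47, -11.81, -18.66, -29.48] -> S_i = -4.73*1.58^i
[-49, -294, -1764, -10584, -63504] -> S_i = -49*6^i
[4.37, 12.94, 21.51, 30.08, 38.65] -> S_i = 4.37 + 8.57*i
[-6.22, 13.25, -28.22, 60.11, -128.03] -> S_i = -6.22*(-2.13)^i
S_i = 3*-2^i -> [3, -6, 12, -24, 48]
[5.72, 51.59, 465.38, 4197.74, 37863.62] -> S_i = 5.72*9.02^i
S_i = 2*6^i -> [2, 12, 72, 432, 2592]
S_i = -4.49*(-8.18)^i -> [-4.49, 36.73, -300.44, 2457.57, -20102.94]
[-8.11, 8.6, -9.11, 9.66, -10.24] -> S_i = -8.11*(-1.06)^i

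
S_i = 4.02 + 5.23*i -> [4.02, 9.25, 14.48, 19.71, 24.94]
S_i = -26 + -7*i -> [-26, -33, -40, -47, -54]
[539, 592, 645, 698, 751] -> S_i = 539 + 53*i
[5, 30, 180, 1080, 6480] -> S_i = 5*6^i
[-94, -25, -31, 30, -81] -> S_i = Random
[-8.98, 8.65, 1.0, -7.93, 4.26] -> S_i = Random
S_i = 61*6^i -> [61, 366, 2196, 13176, 79056]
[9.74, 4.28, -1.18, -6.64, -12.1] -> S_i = 9.74 + -5.46*i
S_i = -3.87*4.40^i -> [-3.87, -17.03, -74.92, -329.66, -1450.51]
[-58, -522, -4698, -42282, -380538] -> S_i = -58*9^i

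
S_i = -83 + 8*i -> [-83, -75, -67, -59, -51]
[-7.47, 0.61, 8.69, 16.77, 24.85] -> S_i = -7.47 + 8.08*i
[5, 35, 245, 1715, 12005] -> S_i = 5*7^i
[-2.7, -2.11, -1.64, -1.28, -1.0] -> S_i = -2.70*0.78^i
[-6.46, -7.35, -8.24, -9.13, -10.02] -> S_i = -6.46 + -0.89*i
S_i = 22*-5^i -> [22, -110, 550, -2750, 13750]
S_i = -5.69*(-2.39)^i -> [-5.69, 13.6, -32.5, 77.68, -185.65]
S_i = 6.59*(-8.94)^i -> [6.59, -58.91, 526.7, -4708.67, 42095.48]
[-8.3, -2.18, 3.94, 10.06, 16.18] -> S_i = -8.30 + 6.12*i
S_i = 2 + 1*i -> [2, 3, 4, 5, 6]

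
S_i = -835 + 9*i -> [-835, -826, -817, -808, -799]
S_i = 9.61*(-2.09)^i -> [9.61, -20.08, 41.98, -87.73, 183.36]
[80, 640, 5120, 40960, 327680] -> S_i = 80*8^i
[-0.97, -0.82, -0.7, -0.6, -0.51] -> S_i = -0.97*0.85^i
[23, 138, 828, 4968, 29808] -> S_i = 23*6^i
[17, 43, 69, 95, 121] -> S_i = 17 + 26*i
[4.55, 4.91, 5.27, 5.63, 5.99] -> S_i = 4.55 + 0.36*i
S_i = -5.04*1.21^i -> [-5.04, -6.1, -7.38, -8.93, -10.8]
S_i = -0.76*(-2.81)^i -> [-0.76, 2.14, -6.0, 16.86, -47.38]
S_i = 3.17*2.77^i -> [3.17, 8.78, 24.32, 67.37, 186.63]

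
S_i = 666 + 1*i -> [666, 667, 668, 669, 670]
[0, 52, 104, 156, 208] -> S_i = 0 + 52*i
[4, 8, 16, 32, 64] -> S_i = 4*2^i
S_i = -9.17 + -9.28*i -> [-9.17, -18.45, -27.73, -37.01, -46.29]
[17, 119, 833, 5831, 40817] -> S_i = 17*7^i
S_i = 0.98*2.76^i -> [0.98, 2.7, 7.47, 20.6, 56.87]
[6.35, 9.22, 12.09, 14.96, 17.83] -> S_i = 6.35 + 2.87*i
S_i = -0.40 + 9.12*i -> [-0.4, 8.72, 17.84, 26.96, 36.08]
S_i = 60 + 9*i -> [60, 69, 78, 87, 96]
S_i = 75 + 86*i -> [75, 161, 247, 333, 419]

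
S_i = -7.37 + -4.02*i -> [-7.37, -11.39, -15.41, -19.43, -23.45]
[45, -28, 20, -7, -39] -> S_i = Random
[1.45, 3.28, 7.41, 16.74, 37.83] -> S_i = 1.45*2.26^i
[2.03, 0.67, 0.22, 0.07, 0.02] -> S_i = 2.03*0.33^i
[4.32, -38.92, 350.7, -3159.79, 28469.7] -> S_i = 4.32*(-9.01)^i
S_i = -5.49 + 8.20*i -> [-5.49, 2.71, 10.91, 19.11, 27.31]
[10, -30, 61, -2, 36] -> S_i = Random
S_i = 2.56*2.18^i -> [2.56, 5.58, 12.17, 26.52, 57.82]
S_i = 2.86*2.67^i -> [2.86, 7.64, 20.39, 54.44, 145.35]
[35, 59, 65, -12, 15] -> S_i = Random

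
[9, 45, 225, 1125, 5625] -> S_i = 9*5^i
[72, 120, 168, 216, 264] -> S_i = 72 + 48*i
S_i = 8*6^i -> [8, 48, 288, 1728, 10368]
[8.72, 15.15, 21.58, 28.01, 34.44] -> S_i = 8.72 + 6.43*i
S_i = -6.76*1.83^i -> [-6.76, -12.37, -22.64, -41.43, -75.81]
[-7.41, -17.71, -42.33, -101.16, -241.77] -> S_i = -7.41*2.39^i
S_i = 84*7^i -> [84, 588, 4116, 28812, 201684]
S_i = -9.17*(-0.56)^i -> [-9.17, 5.14, -2.88, 1.61, -0.9]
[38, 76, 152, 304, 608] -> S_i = 38*2^i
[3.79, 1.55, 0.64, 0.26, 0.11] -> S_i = 3.79*0.41^i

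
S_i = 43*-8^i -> [43, -344, 2752, -22016, 176128]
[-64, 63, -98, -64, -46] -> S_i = Random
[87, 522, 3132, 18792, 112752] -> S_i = 87*6^i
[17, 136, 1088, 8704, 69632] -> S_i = 17*8^i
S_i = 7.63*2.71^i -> [7.63, 20.68, 56.04, 151.86, 411.53]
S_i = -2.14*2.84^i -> [-2.14, -6.08, -17.26, -49.02, -139.22]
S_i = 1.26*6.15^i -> [1.26, 7.75, 47.66, 293.09, 1802.48]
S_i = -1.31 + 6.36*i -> [-1.31, 5.05, 11.41, 17.77, 24.13]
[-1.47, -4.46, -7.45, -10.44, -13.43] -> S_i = -1.47 + -2.99*i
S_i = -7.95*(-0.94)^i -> [-7.95, 7.47, -7.02, 6.6, -6.21]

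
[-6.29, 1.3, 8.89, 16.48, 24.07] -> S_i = -6.29 + 7.59*i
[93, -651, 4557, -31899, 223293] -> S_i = 93*-7^i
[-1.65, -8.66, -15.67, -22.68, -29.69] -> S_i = -1.65 + -7.01*i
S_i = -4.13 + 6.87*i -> [-4.13, 2.74, 9.61, 16.48, 23.35]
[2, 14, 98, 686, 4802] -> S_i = 2*7^i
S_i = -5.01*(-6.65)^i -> [-5.01, 33.32, -221.55, 1473.34, -9797.7]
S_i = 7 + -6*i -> [7, 1, -5, -11, -17]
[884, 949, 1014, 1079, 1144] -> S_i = 884 + 65*i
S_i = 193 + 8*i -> [193, 201, 209, 217, 225]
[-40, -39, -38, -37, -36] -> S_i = -40 + 1*i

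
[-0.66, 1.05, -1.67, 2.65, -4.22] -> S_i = -0.66*(-1.59)^i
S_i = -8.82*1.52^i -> [-8.82, -13.41, -20.38, -30.97, -47.08]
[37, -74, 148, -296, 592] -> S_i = 37*-2^i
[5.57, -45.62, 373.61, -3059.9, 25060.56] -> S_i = 5.57*(-8.19)^i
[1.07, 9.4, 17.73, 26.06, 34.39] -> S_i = 1.07 + 8.33*i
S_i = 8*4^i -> [8, 32, 128, 512, 2048]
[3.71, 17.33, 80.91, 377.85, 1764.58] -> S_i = 3.71*4.67^i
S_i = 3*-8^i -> [3, -24, 192, -1536, 12288]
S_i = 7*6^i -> [7, 42, 252, 1512, 9072]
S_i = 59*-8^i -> [59, -472, 3776, -30208, 241664]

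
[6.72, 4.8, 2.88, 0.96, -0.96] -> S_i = 6.72 + -1.92*i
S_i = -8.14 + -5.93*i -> [-8.14, -14.07, -20.0, -25.93, -31.86]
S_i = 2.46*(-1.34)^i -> [2.46, -3.3, 4.42, -5.92, 7.93]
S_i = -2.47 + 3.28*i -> [-2.47, 0.81, 4.09, 7.37, 10.65]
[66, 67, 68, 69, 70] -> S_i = 66 + 1*i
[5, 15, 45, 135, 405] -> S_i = 5*3^i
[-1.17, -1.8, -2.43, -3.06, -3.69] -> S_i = -1.17 + -0.63*i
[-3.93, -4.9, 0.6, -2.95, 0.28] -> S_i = Random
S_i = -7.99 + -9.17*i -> [-7.99, -17.16, -26.33, -35.5, -44.67]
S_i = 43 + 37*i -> [43, 80, 117, 154, 191]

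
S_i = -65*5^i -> [-65, -325, -1625, -8125, -40625]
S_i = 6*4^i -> [6, 24, 96, 384, 1536]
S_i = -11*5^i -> [-11, -55, -275, -1375, -6875]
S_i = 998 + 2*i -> [998, 1000, 1002, 1004, 1006]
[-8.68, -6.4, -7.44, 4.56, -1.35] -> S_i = Random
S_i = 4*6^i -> [4, 24, 144, 864, 5184]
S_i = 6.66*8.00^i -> [6.66, 53.28, 426.24, 3409.92, 27279.36]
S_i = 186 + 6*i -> [186, 192, 198, 204, 210]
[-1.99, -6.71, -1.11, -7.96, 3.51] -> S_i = Random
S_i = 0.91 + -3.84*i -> [0.91, -2.93, -6.77, -10.61, -14.45]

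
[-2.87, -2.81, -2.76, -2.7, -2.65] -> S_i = -2.87*0.98^i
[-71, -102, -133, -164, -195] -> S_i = -71 + -31*i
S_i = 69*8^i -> [69, 552, 4416, 35328, 282624]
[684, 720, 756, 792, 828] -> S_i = 684 + 36*i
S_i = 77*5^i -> [77, 385, 1925, 9625, 48125]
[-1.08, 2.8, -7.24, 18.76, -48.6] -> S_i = -1.08*(-2.59)^i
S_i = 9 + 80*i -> [9, 89, 169, 249, 329]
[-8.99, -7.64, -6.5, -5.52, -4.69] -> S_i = -8.99*0.85^i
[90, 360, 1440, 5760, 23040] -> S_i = 90*4^i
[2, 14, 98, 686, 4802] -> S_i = 2*7^i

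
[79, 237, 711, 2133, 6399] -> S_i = 79*3^i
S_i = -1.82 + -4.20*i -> [-1.82, -6.02, -10.22, -14.42, -18.62]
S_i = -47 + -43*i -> [-47, -90, -133, -176, -219]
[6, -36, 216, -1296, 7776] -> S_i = 6*-6^i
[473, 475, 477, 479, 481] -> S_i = 473 + 2*i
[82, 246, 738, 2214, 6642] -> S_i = 82*3^i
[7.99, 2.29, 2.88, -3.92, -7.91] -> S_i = Random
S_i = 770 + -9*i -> [770, 761, 752, 743, 734]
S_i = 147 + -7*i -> [147, 140, 133, 126, 119]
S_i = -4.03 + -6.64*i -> [-4.03, -10.67, -17.31, -23.95, -30.59]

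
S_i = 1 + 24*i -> [1, 25, 49, 73, 97]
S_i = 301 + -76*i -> [301, 225, 149, 73, -3]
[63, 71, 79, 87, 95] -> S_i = 63 + 8*i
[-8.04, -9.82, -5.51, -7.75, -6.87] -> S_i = Random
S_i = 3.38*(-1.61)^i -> [3.38, -5.44, 8.76, -14.11, 22.71]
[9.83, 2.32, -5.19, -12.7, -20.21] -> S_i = 9.83 + -7.51*i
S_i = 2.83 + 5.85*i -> [2.83, 8.68, 14.53, 20.38, 26.23]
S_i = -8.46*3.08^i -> [-8.46, -26.06, -80.25, -247.19, -761.33]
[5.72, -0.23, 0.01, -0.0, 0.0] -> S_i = 5.72*(-0.04)^i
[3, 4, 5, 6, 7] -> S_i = 3 + 1*i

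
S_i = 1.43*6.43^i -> [1.43, 9.19, 59.12, 380.16, 2444.44]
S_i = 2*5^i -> [2, 10, 50, 250, 1250]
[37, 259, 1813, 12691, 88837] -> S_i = 37*7^i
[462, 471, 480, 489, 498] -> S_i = 462 + 9*i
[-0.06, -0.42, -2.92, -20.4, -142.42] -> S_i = -0.06*6.98^i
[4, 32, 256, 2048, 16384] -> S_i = 4*8^i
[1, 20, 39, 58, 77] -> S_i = 1 + 19*i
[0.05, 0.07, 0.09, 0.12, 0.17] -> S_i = 0.05*1.35^i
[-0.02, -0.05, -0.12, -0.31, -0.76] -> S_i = -0.02*2.48^i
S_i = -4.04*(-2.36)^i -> [-4.04, 9.53, -22.5, 53.1, -125.32]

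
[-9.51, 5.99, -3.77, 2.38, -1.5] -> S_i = -9.51*(-0.63)^i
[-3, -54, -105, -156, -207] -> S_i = -3 + -51*i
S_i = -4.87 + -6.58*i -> [-4.87, -11.45, -18.03, -24.61, -31.19]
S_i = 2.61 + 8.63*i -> [2.61, 11.24, 19.87, 28.5, 37.13]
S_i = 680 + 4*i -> [680, 684, 688, 692, 696]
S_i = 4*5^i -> [4, 20, 100, 500, 2500]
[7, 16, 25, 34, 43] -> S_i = 7 + 9*i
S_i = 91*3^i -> [91, 273, 819, 2457, 7371]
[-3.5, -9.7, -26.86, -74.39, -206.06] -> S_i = -3.50*2.77^i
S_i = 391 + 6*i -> [391, 397, 403, 409, 415]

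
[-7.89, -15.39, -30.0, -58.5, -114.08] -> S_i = -7.89*1.95^i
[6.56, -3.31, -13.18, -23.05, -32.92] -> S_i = 6.56 + -9.87*i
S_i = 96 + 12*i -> [96, 108, 120, 132, 144]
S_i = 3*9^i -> [3, 27, 243, 2187, 19683]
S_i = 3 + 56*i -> [3, 59, 115, 171, 227]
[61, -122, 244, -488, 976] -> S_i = 61*-2^i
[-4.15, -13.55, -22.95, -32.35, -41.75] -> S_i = -4.15 + -9.40*i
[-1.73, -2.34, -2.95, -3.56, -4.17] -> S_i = -1.73 + -0.61*i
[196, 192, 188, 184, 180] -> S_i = 196 + -4*i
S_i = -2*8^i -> [-2, -16, -128, -1024, -8192]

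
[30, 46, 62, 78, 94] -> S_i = 30 + 16*i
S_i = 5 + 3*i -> [5, 8, 11, 14, 17]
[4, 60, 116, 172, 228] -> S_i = 4 + 56*i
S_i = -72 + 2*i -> [-72, -70, -68, -66, -64]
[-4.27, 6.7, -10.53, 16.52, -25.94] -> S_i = -4.27*(-1.57)^i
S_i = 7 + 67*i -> [7, 74, 141, 208, 275]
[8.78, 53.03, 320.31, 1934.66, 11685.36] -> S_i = 8.78*6.04^i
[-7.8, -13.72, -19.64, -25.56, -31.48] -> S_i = -7.80 + -5.92*i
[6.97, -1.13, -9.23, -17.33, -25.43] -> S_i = 6.97 + -8.10*i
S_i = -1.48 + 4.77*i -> [-1.48, 3.29, 8.06, 12.83, 17.6]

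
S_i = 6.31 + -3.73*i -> [6.31, 2.58, -1.15, -4.88, -8.61]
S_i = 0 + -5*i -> [0, -5, -10, -15, -20]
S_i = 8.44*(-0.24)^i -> [8.44, -2.03, 0.49, -0.12, 0.03]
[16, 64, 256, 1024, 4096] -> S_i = 16*4^i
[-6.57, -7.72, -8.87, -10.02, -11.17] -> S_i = -6.57 + -1.15*i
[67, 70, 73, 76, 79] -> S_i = 67 + 3*i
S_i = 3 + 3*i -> [3, 6, 9, 12, 15]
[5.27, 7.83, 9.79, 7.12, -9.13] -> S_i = Random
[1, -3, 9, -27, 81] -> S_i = 1*-3^i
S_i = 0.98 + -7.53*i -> [0.98, -6.55, -14.08, -21.61, -29.14]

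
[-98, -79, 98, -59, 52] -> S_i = Random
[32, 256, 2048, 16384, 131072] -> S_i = 32*8^i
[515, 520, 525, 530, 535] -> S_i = 515 + 5*i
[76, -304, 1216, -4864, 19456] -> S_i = 76*-4^i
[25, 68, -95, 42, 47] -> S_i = Random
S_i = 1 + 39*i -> [1, 40, 79, 118, 157]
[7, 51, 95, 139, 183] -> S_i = 7 + 44*i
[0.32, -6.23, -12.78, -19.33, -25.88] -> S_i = 0.32 + -6.55*i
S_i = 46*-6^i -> [46, -276, 1656, -9936, 59616]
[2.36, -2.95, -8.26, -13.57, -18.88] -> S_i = 2.36 + -5.31*i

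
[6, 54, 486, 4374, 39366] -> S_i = 6*9^i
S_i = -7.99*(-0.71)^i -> [-7.99, 5.67, -4.03, 2.86, -2.03]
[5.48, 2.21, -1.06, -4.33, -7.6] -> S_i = 5.48 + -3.27*i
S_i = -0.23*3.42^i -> [-0.23, -0.79, -2.69, -9.2, -31.47]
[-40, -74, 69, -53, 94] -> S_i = Random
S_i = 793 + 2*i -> [793, 795, 797, 799, 801]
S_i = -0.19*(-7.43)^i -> [-0.19, 1.41, -10.49, 77.93, -579.04]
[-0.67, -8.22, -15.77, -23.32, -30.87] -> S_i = -0.67 + -7.55*i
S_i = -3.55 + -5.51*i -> [-3.55, -9.06, -14.57, -20.08, -25.59]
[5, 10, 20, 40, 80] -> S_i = 5*2^i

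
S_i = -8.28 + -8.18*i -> [-8.28, -16.46, -24.64, -32.82, -41.0]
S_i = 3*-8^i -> [3, -24, 192, -1536, 12288]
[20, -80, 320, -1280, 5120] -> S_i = 20*-4^i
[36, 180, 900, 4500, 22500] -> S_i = 36*5^i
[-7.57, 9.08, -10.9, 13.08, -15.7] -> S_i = -7.57*(-1.20)^i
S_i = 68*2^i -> [68, 136, 272, 544, 1088]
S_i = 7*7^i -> [7, 49, 343, 2401, 16807]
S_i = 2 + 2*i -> [2, 4, 6, 8, 10]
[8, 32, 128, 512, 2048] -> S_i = 8*4^i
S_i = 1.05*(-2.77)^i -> [1.05, -2.91, 8.06, -22.32, 61.82]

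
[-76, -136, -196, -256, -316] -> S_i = -76 + -60*i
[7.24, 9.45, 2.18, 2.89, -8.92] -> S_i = Random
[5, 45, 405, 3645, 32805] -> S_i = 5*9^i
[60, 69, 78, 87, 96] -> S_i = 60 + 9*i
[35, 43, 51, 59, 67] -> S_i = 35 + 8*i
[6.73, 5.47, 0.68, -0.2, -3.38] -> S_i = Random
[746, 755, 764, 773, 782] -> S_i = 746 + 9*i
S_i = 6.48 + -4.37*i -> [6.48, 2.11, -2.26, -6.63, -11.0]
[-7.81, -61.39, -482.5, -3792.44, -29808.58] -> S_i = -7.81*7.86^i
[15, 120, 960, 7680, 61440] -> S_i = 15*8^i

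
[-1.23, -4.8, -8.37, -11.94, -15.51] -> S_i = -1.23 + -3.57*i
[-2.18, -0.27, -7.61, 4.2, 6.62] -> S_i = Random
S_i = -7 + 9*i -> [-7, 2, 11, 20, 29]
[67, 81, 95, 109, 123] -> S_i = 67 + 14*i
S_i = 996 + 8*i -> [996, 1004, 1012, 1020, 1028]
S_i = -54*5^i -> [-54, -270, -1350, -6750, -33750]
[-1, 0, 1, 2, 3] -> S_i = -1 + 1*i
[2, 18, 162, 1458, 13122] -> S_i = 2*9^i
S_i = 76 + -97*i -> [76, -21, -118, -215, -312]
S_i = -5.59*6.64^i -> [-5.59, -37.12, -246.46, -1636.5, -10866.36]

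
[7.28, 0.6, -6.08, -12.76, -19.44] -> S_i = 7.28 + -6.68*i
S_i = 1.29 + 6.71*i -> [1.29, 8.0, 14.71, 21.42, 28.13]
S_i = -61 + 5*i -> [-61, -56, -51, -46, -41]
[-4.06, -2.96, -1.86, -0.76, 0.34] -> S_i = -4.06 + 1.10*i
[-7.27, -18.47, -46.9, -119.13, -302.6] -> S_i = -7.27*2.54^i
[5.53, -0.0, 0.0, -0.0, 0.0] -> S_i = 5.53*-0.00^i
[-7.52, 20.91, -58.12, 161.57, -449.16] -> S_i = -7.52*(-2.78)^i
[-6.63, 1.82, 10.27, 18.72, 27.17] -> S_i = -6.63 + 8.45*i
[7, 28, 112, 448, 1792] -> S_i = 7*4^i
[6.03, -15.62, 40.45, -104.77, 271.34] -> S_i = 6.03*(-2.59)^i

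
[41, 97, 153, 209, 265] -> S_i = 41 + 56*i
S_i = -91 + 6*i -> [-91, -85, -79, -73, -67]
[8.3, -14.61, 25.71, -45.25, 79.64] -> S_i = 8.30*(-1.76)^i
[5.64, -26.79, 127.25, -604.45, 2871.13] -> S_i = 5.64*(-4.75)^i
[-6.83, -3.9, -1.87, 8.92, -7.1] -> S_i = Random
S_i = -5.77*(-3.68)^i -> [-5.77, 21.23, -78.14, 287.55, -1058.2]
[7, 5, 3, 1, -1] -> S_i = 7 + -2*i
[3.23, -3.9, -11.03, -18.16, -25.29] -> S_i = 3.23 + -7.13*i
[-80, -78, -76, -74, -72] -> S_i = -80 + 2*i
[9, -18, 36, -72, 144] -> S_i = 9*-2^i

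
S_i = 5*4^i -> [5, 20, 80, 320, 1280]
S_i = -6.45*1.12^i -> [-6.45, -7.22, -8.09, -9.06, -10.15]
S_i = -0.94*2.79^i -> [-0.94, -2.62, -7.32, -20.41, -56.96]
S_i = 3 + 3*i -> [3, 6, 9, 12, 15]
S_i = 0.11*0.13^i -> [0.11, 0.01, 0.0, 0.0, 0.0]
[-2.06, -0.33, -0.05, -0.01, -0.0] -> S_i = -2.06*0.16^i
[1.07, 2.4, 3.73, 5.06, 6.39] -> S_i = 1.07 + 1.33*i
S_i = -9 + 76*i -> [-9, 67, 143, 219, 295]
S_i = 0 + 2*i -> [0, 2, 4, 6, 8]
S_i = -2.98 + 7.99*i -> [-2.98, 5.01, 13.0, 20.99, 28.98]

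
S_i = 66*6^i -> [66, 396, 2376, 14256, 85536]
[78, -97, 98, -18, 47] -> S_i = Random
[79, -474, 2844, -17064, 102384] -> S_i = 79*-6^i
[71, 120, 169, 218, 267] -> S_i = 71 + 49*i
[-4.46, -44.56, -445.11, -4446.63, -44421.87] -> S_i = -4.46*9.99^i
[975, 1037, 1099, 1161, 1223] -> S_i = 975 + 62*i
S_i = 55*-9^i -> [55, -495, 4455, -40095, 360855]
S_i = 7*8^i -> [7, 56, 448, 3584, 28672]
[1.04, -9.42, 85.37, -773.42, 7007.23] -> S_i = 1.04*(-9.06)^i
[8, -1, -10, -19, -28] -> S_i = 8 + -9*i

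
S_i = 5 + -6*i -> [5, -1, -7, -13, -19]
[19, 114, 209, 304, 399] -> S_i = 19 + 95*i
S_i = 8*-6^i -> [8, -48, 288, -1728, 10368]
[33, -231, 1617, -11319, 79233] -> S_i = 33*-7^i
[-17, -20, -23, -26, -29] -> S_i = -17 + -3*i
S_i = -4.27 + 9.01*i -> [-4.27, 4.74, 13.75, 22.76, 31.77]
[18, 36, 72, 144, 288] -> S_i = 18*2^i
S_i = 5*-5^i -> [5, -25, 125, -625, 3125]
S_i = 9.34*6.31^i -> [9.34, 58.94, 371.88, 2346.58, 14806.91]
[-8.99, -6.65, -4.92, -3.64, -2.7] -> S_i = -8.99*0.74^i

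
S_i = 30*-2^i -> [30, -60, 120, -240, 480]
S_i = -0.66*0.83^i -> [-0.66, -0.55, -0.45, -0.38, -0.31]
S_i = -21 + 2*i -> [-21, -19, -17, -15, -13]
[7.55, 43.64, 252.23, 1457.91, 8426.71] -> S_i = 7.55*5.78^i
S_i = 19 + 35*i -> [19, 54, 89, 124, 159]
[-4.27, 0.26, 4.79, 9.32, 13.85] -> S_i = -4.27 + 4.53*i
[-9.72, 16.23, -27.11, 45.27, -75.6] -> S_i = -9.72*(-1.67)^i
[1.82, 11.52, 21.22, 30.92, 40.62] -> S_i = 1.82 + 9.70*i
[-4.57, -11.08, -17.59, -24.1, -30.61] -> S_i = -4.57 + -6.51*i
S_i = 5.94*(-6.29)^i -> [5.94, -37.36, 235.01, -1478.22, 9297.99]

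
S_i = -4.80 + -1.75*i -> [-4.8, -6.55, -8.3, -10.05, -11.8]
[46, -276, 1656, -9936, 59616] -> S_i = 46*-6^i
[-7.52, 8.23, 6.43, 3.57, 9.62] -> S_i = Random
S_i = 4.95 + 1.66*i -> [4.95, 6.61, 8.27, 9.93, 11.59]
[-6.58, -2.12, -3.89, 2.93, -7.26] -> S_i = Random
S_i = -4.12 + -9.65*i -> [-4.12, -13.77, -23.42, -33.07, -42.72]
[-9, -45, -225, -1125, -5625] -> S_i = -9*5^i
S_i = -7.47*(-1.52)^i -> [-7.47, 11.35, -17.26, 26.23, -39.87]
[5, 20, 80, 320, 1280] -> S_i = 5*4^i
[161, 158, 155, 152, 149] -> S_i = 161 + -3*i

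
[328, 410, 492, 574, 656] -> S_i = 328 + 82*i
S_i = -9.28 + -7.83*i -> [-9.28, -17.11, -24.94, -32.77, -40.6]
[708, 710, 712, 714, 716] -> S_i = 708 + 2*i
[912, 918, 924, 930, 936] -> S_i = 912 + 6*i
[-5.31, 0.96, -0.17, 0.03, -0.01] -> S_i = -5.31*(-0.18)^i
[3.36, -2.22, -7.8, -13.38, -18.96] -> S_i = 3.36 + -5.58*i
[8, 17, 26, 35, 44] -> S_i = 8 + 9*i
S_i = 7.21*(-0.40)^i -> [7.21, -2.88, 1.15, -0.46, 0.18]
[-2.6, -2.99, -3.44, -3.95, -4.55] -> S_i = -2.60*1.15^i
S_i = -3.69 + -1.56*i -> [-3.69, -5.25, -6.81, -8.37, -9.93]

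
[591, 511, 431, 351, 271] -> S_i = 591 + -80*i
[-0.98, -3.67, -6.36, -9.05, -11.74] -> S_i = -0.98 + -2.69*i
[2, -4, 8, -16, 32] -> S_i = 2*-2^i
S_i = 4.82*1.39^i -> [4.82, 6.7, 9.31, 12.94, 17.99]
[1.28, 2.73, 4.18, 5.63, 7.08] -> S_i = 1.28 + 1.45*i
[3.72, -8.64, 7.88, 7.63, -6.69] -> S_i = Random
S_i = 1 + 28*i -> [1, 29, 57, 85, 113]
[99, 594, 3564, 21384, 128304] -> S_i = 99*6^i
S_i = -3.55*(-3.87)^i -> [-3.55, 13.74, -53.17, 205.76, -796.29]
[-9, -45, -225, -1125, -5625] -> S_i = -9*5^i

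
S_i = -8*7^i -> [-8, -56, -392, -2744, -19208]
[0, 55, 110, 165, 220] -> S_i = 0 + 55*i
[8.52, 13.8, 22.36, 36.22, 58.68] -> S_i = 8.52*1.62^i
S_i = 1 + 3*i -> [1, 4, 7, 10, 13]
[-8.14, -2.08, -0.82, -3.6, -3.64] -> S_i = Random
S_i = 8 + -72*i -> [8, -64, -136, -208, -280]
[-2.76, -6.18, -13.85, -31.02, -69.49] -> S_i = -2.76*2.24^i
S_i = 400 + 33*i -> [400, 433, 466, 499, 532]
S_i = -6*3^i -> [-6, -18, -54, -162, -486]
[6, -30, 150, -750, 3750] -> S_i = 6*-5^i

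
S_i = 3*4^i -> [3, 12, 48, 192, 768]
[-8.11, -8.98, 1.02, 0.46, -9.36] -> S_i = Random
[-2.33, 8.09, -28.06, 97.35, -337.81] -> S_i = -2.33*(-3.47)^i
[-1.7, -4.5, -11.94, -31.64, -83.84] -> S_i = -1.70*2.65^i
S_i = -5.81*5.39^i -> [-5.81, -31.32, -168.79, -909.79, -4903.78]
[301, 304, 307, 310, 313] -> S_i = 301 + 3*i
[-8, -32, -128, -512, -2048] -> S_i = -8*4^i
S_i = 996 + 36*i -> [996, 1032, 1068, 1104, 1140]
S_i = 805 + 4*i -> [805, 809, 813, 817, 821]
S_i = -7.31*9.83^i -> [-7.31, -71.86, -706.36, -6943.49, -68254.52]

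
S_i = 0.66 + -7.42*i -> [0.66, -6.76, -14.18, -21.6, -29.02]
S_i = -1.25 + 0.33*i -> [-1.25, -0.92, -0.59, -0.26, 0.07]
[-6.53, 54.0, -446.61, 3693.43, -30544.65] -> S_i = -6.53*(-8.27)^i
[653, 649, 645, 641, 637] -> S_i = 653 + -4*i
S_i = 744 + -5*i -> [744, 739, 734, 729, 724]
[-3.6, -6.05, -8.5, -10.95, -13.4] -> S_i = -3.60 + -2.45*i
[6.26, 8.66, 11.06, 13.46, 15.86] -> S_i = 6.26 + 2.40*i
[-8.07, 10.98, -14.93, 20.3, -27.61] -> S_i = -8.07*(-1.36)^i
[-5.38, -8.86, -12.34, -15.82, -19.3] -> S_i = -5.38 + -3.48*i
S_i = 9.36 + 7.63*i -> [9.36, 16.99, 24.62, 32.25, 39.88]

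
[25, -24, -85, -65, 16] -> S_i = Random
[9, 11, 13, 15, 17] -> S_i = 9 + 2*i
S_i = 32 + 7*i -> [32, 39, 46, 53, 60]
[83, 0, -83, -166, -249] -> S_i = 83 + -83*i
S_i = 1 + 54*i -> [1, 55, 109, 163, 217]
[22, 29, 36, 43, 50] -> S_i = 22 + 7*i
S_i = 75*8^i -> [75, 600, 4800, 38400, 307200]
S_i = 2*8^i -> [2, 16, 128, 1024, 8192]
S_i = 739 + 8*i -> [739, 747, 755, 763, 771]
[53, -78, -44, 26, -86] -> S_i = Random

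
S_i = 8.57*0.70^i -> [8.57, 6.0, 4.2, 2.94, 2.06]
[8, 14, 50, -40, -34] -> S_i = Random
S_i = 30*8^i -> [30, 240, 1920, 15360, 122880]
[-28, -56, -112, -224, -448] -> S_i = -28*2^i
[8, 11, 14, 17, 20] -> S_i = 8 + 3*i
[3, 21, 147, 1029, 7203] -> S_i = 3*7^i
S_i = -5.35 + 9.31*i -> [-5.35, 3.96, 13.27, 22.58, 31.89]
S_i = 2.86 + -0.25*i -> [2.86, 2.61, 2.36, 2.11, 1.86]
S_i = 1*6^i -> [1, 6, 36, 216, 1296]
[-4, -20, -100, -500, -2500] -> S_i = -4*5^i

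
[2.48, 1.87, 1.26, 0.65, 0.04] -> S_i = 2.48 + -0.61*i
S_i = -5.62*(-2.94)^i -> [-5.62, 16.52, -48.58, 142.82, -419.88]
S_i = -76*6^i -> [-76, -456, -2736, -16416, -98496]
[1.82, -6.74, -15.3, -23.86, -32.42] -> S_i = 1.82 + -8.56*i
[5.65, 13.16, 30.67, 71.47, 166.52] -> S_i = 5.65*2.33^i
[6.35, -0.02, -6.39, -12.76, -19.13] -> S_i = 6.35 + -6.37*i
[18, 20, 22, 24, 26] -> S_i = 18 + 2*i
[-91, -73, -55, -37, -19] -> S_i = -91 + 18*i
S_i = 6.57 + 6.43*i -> [6.57, 13.0, 19.43, 25.86, 32.29]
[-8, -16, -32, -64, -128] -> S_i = -8*2^i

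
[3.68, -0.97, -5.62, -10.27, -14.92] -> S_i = 3.68 + -4.65*i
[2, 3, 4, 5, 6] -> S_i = 2 + 1*i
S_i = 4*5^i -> [4, 20, 100, 500, 2500]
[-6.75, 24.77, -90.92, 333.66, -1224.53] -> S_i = -6.75*(-3.67)^i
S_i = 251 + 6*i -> [251, 257, 263, 269, 275]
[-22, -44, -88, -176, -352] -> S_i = -22*2^i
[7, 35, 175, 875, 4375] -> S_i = 7*5^i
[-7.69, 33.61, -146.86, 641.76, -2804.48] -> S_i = -7.69*(-4.37)^i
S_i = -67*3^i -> [-67, -201, -603, -1809, -5427]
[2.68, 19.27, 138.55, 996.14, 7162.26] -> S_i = 2.68*7.19^i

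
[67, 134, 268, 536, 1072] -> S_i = 67*2^i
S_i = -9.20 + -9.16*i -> [-9.2, -18.36, -27.52, -36.68, -45.84]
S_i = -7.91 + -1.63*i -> [-7.91, -9.54, -11.17, -12.8, -14.43]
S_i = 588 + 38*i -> [588, 626, 664, 702, 740]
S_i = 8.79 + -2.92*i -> [8.79, 5.87, 2.95, 0.03, -2.89]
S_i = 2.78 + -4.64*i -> [2.78, -1.86, -6.5, -11.14, -15.78]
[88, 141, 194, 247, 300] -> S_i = 88 + 53*i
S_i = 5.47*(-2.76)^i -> [5.47, -15.1, 41.67, -115.0, 317.41]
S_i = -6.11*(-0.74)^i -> [-6.11, 4.52, -3.35, 2.48, -1.83]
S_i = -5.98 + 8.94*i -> [-5.98, 2.96, 11.9, 20.84, 29.78]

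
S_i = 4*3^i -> [4, 12, 36, 108, 324]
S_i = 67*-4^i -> [67, -268, 1072, -4288, 17152]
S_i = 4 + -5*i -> [4, -1, -6, -11, -16]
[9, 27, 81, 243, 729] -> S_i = 9*3^i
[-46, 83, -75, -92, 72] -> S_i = Random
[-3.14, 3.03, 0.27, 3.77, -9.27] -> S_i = Random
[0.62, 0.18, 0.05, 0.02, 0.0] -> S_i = 0.62*0.29^i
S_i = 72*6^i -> [72, 432, 2592, 15552, 93312]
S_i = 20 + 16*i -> [20, 36, 52, 68, 84]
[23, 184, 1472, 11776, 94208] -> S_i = 23*8^i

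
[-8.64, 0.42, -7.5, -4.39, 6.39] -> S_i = Random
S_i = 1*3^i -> [1, 3, 9, 27, 81]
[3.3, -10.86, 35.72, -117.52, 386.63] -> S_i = 3.30*(-3.29)^i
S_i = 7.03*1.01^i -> [7.03, 7.1, 7.17, 7.24, 7.32]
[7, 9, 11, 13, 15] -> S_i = 7 + 2*i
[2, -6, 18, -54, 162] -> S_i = 2*-3^i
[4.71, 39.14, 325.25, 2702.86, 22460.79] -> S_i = 4.71*8.31^i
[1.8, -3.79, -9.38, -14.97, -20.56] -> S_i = 1.80 + -5.59*i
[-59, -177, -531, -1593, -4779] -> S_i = -59*3^i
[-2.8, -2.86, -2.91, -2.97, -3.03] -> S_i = -2.80*1.02^i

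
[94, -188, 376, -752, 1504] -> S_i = 94*-2^i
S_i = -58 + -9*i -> [-58, -67, -76, -85, -94]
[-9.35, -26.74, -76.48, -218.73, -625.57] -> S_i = -9.35*2.86^i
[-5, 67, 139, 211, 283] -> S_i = -5 + 72*i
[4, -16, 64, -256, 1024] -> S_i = 4*-4^i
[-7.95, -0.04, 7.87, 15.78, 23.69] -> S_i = -7.95 + 7.91*i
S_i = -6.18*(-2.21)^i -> [-6.18, 13.66, -30.18, 66.71, -147.42]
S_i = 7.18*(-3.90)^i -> [7.18, -28.0, 109.21, -425.91, 1661.05]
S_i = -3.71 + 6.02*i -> [-3.71, 2.31, 8.33, 14.35, 20.37]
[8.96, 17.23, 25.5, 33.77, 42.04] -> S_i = 8.96 + 8.27*i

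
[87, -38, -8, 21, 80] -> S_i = Random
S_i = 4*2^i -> [4, 8, 16, 32, 64]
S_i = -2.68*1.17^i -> [-2.68, -3.14, -3.67, -4.29, -5.02]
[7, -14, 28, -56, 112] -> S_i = 7*-2^i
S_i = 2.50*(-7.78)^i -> [2.5, -19.45, 151.32, -1177.28, 9159.22]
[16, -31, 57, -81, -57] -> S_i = Random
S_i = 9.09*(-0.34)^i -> [9.09, -3.09, 1.05, -0.36, 0.12]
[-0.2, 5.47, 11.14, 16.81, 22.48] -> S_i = -0.20 + 5.67*i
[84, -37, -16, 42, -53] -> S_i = Random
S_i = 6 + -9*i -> [6, -3, -12, -21, -30]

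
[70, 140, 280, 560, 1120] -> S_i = 70*2^i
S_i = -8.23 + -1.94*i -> [-8.23, -10.17, -12.11, -14.05, -15.99]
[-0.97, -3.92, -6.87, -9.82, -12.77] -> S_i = -0.97 + -2.95*i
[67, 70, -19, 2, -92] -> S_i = Random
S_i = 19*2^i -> [19, 38, 76, 152, 304]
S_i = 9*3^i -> [9, 27, 81, 243, 729]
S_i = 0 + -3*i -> [0, -3, -6, -9, -12]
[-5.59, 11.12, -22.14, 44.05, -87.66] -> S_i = -5.59*(-1.99)^i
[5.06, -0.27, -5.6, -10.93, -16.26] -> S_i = 5.06 + -5.33*i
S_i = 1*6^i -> [1, 6, 36, 216, 1296]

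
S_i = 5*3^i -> [5, 15, 45, 135, 405]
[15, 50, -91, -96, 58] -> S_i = Random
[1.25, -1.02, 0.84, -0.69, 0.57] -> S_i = 1.25*(-0.82)^i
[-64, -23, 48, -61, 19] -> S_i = Random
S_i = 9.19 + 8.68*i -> [9.19, 17.87, 26.55, 35.23, 43.91]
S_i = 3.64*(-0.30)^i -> [3.64, -1.09, 0.33, -0.1, 0.03]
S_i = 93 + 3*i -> [93, 96, 99, 102, 105]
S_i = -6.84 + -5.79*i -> [-6.84, -12.63, -18.42, -24.21, -30.0]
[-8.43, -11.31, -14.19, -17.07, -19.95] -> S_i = -8.43 + -2.88*i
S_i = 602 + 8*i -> [602, 610, 618, 626, 634]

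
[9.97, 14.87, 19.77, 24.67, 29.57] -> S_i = 9.97 + 4.90*i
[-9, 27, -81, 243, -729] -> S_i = -9*-3^i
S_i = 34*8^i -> [34, 272, 2176, 17408, 139264]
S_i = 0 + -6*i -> [0, -6, -12, -18, -24]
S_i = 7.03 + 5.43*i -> [7.03, 12.46, 17.89, 23.32, 28.75]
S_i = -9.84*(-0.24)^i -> [-9.84, 2.36, -0.57, 0.14, -0.03]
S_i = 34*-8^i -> [34, -272, 2176, -17408, 139264]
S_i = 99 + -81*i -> [99, 18, -63, -144, -225]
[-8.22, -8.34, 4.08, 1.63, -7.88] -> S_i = Random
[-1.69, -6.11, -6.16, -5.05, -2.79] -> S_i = Random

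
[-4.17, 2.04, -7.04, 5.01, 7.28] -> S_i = Random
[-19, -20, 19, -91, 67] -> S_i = Random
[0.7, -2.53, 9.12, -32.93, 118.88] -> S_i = 0.70*(-3.61)^i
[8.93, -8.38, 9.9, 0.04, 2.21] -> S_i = Random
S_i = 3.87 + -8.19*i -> [3.87, -4.32, -12.51, -20.7, -28.89]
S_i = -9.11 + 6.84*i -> [-9.11, -2.27, 4.57, 11.41, 18.25]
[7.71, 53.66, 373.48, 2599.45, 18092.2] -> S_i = 7.71*6.96^i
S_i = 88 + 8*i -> [88, 96, 104, 112, 120]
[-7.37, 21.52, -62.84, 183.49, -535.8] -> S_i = -7.37*(-2.92)^i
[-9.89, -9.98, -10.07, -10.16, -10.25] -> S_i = -9.89 + -0.09*i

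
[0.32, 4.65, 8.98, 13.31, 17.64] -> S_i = 0.32 + 4.33*i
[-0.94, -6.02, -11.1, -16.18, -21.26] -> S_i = -0.94 + -5.08*i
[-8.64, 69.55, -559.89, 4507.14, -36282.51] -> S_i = -8.64*(-8.05)^i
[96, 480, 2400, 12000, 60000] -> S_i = 96*5^i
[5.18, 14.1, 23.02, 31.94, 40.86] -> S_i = 5.18 + 8.92*i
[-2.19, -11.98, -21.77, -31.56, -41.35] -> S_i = -2.19 + -9.79*i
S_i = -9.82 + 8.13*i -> [-9.82, -1.69, 6.44, 14.57, 22.7]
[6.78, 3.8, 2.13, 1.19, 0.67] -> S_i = 6.78*0.56^i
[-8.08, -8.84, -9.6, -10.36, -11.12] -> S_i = -8.08 + -0.76*i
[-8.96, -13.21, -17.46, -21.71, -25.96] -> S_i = -8.96 + -4.25*i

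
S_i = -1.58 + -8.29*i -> [-1.58, -9.87, -18.16, -26.45, -34.74]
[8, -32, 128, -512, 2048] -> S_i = 8*-4^i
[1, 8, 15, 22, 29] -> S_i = 1 + 7*i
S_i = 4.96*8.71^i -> [4.96, 43.2, 376.29, 3277.45, 28546.59]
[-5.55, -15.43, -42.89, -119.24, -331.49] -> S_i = -5.55*2.78^i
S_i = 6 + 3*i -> [6, 9, 12, 15, 18]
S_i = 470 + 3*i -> [470, 473, 476, 479, 482]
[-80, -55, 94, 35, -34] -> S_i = Random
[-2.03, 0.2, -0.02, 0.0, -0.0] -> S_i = -2.03*(-0.10)^i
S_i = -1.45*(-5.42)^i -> [-1.45, 7.86, -42.6, 230.87, -1251.31]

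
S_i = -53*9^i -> [-53, -477, -4293, -38637, -347733]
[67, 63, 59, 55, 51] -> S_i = 67 + -4*i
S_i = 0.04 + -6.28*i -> [0.04, -6.24, -12.52, -18.8, -25.08]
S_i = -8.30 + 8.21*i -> [-8.3, -0.09, 8.12, 16.33, 24.54]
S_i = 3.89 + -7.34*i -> [3.89, -3.45, -10.79, -18.13, -25.47]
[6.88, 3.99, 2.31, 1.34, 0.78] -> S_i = 6.88*0.58^i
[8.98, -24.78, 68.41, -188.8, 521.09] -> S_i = 8.98*(-2.76)^i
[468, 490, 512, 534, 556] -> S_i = 468 + 22*i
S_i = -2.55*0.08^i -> [-2.55, -0.2, -0.02, -0.0, -0.0]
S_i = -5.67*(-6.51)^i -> [-5.67, 36.91, -240.3, 1564.32, -10183.73]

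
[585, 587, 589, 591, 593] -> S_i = 585 + 2*i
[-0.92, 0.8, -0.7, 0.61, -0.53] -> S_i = -0.92*(-0.87)^i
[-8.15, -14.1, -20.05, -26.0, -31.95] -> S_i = -8.15 + -5.95*i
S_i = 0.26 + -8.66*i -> [0.26, -8.4, -17.06, -25.72, -34.38]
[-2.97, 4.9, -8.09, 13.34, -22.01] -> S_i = -2.97*(-1.65)^i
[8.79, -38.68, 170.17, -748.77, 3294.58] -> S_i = 8.79*(-4.40)^i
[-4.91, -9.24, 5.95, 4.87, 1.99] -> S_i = Random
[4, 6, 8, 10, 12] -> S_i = 4 + 2*i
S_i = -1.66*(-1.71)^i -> [-1.66, 2.84, -4.85, 8.3, -14.19]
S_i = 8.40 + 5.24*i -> [8.4, 13.64, 18.88, 24.12, 29.36]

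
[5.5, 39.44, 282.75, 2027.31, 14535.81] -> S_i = 5.50*7.17^i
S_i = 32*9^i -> [32, 288, 2592, 23328, 209952]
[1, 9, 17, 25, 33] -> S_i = 1 + 8*i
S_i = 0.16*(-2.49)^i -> [0.16, -0.4, 0.99, -2.47, 6.15]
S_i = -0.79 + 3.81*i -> [-0.79, 3.02, 6.83, 10.64, 14.45]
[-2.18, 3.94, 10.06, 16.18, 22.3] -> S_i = -2.18 + 6.12*i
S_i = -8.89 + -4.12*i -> [-8.89, -13.01, -17.13, -21.25, -25.37]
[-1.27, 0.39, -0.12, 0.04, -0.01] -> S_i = -1.27*(-0.31)^i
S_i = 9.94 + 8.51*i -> [9.94, 18.45, 26.96, 35.47, 43.98]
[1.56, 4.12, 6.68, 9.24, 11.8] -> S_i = 1.56 + 2.56*i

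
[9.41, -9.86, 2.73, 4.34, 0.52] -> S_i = Random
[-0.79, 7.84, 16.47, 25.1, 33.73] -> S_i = -0.79 + 8.63*i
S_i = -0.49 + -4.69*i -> [-0.49, -5.18, -9.87, -14.56, -19.25]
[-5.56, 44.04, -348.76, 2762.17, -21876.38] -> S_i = -5.56*(-7.92)^i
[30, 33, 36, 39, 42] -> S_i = 30 + 3*i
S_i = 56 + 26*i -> [56, 82, 108, 134, 160]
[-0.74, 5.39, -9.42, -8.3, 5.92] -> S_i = Random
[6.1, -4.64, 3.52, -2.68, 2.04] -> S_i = 6.10*(-0.76)^i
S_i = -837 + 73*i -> [-837, -764, -691, -618, -545]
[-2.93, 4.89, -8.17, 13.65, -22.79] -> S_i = -2.93*(-1.67)^i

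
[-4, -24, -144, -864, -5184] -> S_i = -4*6^i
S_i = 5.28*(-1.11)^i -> [5.28, -5.86, 6.51, -7.22, 8.02]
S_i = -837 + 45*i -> [-837, -792, -747, -702, -657]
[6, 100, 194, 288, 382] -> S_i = 6 + 94*i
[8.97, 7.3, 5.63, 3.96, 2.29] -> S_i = 8.97 + -1.67*i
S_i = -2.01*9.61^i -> [-2.01, -19.32, -185.63, -1783.88, -17143.11]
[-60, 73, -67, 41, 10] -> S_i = Random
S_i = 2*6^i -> [2, 12, 72, 432, 2592]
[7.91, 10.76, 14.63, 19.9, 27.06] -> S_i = 7.91*1.36^i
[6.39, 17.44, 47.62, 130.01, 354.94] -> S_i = 6.39*2.73^i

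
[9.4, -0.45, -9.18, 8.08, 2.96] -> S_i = Random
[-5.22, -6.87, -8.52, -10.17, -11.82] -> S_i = -5.22 + -1.65*i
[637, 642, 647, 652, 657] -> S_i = 637 + 5*i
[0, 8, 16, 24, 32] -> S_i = 0 + 8*i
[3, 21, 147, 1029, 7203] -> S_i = 3*7^i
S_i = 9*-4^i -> [9, -36, 144, -576, 2304]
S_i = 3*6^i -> [3, 18, 108, 648, 3888]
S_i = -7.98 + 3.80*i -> [-7.98, -4.18, -0.38, 3.42, 7.22]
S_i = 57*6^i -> [57, 342, 2052, 12312, 73872]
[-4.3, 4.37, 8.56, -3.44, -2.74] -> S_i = Random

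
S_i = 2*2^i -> [2, 4, 8, 16, 32]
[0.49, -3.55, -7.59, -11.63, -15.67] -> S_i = 0.49 + -4.04*i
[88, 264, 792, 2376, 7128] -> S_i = 88*3^i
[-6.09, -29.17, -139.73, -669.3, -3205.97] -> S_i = -6.09*4.79^i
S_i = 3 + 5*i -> [3, 8, 13, 18, 23]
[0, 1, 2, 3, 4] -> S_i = 0 + 1*i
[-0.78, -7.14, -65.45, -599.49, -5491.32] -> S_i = -0.78*9.16^i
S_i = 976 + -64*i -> [976, 912, 848, 784, 720]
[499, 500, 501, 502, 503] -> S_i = 499 + 1*i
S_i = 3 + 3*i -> [3, 6, 9, 12, 15]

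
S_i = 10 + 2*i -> [10, 12, 14, 16, 18]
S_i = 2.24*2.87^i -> [2.24, 6.43, 18.45, 52.95, 151.98]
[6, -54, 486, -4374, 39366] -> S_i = 6*-9^i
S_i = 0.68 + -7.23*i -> [0.68, -6.55, -13.78, -21.01, -28.24]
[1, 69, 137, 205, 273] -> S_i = 1 + 68*i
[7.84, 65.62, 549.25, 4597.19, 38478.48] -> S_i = 7.84*8.37^i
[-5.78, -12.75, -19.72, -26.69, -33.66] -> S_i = -5.78 + -6.97*i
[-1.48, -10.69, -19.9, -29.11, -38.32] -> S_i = -1.48 + -9.21*i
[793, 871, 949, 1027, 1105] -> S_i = 793 + 78*i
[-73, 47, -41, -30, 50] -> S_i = Random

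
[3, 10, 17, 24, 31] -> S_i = 3 + 7*i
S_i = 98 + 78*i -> [98, 176, 254, 332, 410]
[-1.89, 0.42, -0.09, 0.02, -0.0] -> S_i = -1.89*(-0.22)^i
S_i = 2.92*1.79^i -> [2.92, 5.23, 9.36, 16.75, 29.98]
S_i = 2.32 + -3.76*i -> [2.32, -1.44, -5.2, -8.96, -12.72]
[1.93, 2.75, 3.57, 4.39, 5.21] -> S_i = 1.93 + 0.82*i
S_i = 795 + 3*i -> [795, 798, 801, 804, 807]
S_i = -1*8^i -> [-1, -8, -64, -512, -4096]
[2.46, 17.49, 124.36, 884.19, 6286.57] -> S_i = 2.46*7.11^i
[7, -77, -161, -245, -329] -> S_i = 7 + -84*i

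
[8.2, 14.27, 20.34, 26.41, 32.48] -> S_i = 8.20 + 6.07*i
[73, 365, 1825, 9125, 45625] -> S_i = 73*5^i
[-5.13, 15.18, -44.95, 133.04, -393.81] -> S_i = -5.13*(-2.96)^i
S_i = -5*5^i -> [-5, -25, -125, -625, -3125]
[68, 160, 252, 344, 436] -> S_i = 68 + 92*i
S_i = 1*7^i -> [1, 7, 49, 343, 2401]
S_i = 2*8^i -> [2, 16, 128, 1024, 8192]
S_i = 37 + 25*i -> [37, 62, 87, 112, 137]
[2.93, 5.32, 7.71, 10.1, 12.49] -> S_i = 2.93 + 2.39*i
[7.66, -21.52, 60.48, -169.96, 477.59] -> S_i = 7.66*(-2.81)^i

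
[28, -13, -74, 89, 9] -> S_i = Random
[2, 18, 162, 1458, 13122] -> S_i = 2*9^i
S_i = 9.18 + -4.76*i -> [9.18, 4.42, -0.34, -5.1, -9.86]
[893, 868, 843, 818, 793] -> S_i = 893 + -25*i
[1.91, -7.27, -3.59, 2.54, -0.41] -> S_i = Random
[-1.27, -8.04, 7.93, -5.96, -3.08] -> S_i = Random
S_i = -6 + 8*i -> [-6, 2, 10, 18, 26]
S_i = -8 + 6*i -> [-8, -2, 4, 10, 16]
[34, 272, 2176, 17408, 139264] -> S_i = 34*8^i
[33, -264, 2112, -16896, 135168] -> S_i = 33*-8^i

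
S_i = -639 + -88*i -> [-639, -727, -815, -903, -991]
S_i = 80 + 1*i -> [80, 81, 82, 83, 84]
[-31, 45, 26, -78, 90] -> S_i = Random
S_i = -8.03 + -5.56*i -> [-8.03, -13.59, -19.15, -24.71, -30.27]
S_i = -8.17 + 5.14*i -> [-8.17, -3.03, 2.11, 7.25, 12.39]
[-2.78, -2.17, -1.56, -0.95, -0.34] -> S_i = -2.78 + 0.61*i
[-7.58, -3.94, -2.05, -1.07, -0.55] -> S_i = -7.58*0.52^i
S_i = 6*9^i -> [6, 54, 486, 4374, 39366]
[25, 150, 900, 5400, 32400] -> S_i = 25*6^i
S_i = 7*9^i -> [7, 63, 567, 5103, 45927]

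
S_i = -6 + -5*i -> [-6, -11, -16, -21, -26]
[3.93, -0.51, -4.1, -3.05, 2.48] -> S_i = Random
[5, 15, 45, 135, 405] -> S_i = 5*3^i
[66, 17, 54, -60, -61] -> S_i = Random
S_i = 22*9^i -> [22, 198, 1782, 16038, 144342]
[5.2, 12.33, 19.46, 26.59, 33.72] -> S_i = 5.20 + 7.13*i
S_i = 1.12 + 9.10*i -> [1.12, 10.22, 19.32, 28.42, 37.52]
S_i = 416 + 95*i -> [416, 511, 606, 701, 796]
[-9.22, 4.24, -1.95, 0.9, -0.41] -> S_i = -9.22*(-0.46)^i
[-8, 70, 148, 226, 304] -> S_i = -8 + 78*i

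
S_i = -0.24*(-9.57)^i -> [-0.24, 2.3, -21.98, 210.35, -2013.07]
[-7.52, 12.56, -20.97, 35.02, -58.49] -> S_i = -7.52*(-1.67)^i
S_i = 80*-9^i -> [80, -720, 6480, -58320, 524880]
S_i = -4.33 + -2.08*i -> [-4.33, -6.41, -8.49, -10.57, -12.65]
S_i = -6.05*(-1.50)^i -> [-6.05, 9.07, -13.61, 20.42, -30.63]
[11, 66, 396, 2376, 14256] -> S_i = 11*6^i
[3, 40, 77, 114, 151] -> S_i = 3 + 37*i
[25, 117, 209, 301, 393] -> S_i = 25 + 92*i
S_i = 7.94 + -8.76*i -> [7.94, -0.82, -9.58, -18.34, -27.1]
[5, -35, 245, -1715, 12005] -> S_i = 5*-7^i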